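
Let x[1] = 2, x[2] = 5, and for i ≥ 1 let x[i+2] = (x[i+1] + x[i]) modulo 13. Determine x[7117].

Listing terms: x[1] = 2,  x[2] = 5,  x[3] = 7,  x[4] = 12,  x[5] = 6,  x[6] = 5,  x[7] = 11,  x[8] = 3,  x[9] = 1,  x[10] = 4,  x[11] = 5,  x[12] = 9,  x[13] = 1,  x[14] = 10,  x[15] = 11,  x[16] = 8,  x[17] = 6,  x[18] = 1,  x[19] = 7,  x[20] = 8,  x[21] = 2,  x[22] = 10,  x[23] = 12,  x[24] = 9,  x[25] = 8,  x[26] = 4,  x[27] = 12,  x[28] = 3,  x[29] = 2,  x[30] = 5.
Since (x[29], x[30]) = (x[1], x[2]) = (2, 5) (two consecutive terms determine the rest), the sequence is periodic with period 28.
So x[7117] = x[1 + ((7117-1) mod 28)] = x[5] = 6.

6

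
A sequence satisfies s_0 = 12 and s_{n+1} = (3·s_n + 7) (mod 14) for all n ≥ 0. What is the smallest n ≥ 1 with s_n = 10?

Computing terms: s_0 = 12, s_1 = 1, s_2 = 10, s_3 = 9, s_4 = 6, s_5 = 11, s_6 = 12.
Since s_6 = s_0 = 12, the sequence is periodic with period 6.
The value 10 first appears (with n ≥ 1) at s_2.

2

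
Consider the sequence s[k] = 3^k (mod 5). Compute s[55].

2

Listing terms: s[1] = 3, s[2] = 4, s[3] = 2, s[4] = 1, s[5] = 3.
Since s[5] = s[1] = 3, the sequence is periodic with period 4.
So s[55] = s[1 + ((55-1) mod 4)] = s[3] = 2.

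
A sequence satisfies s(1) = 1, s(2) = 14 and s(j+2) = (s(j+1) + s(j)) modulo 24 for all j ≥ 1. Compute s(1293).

11

s(1) = 1,  s(2) = 14,  s(3) = 15,  s(4) = 5,  s(5) = 20,  s(6) = 1,  s(7) = 21,  s(8) = 22,  s(9) = 19,  s(10) = 17,  s(11) = 12,  s(12) = 5,  s(13) = 17,  s(14) = 22,  s(15) = 15,  s(16) = 13,  s(17) = 4,  s(18) = 17,  s(19) = 21,  s(20) = 14,  s(21) = 11,  s(22) = 1,  s(23) = 12,  s(24) = 13,  s(25) = 1,  s(26) = 14.
The sequence repeats with period 24.
So s(1293) = s(1 + ((1293-1) mod 24)) = s(21) = 11.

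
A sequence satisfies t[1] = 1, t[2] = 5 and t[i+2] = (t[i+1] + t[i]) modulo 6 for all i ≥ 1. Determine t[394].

5

Listing terms: t[1] = 1,  t[2] = 5,  t[3] = 0,  t[4] = 5,  t[5] = 5,  t[6] = 4,  t[7] = 3,  t[8] = 1,  t[9] = 4,  t[10] = 5,  t[11] = 3,  t[12] = 2,  t[13] = 5,  t[14] = 1,  t[15] = 0,  t[16] = 1,  t[17] = 1,  t[18] = 2,  t[19] = 3,  t[20] = 5,  t[21] = 2,  t[22] = 1,  t[23] = 3,  t[24] = 4,  t[25] = 1,  t[26] = 5.
Since (t[25], t[26]) = (t[1], t[2]) = (1, 5) (two consecutive terms determine the rest), the sequence is periodic with period 24.
So t[394] = t[1 + ((394-1) mod 24)] = t[10] = 5.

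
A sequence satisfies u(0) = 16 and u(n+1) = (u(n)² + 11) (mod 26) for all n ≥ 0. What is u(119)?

Listing terms: u(0) = 16, u(1) = 7, u(2) = 8, u(3) = 23, u(4) = 20, u(5) = 21, u(6) = 10, u(7) = 7.
Since u(7) = u(1) = 7, the sequence is eventually periodic: after a pre-period of length 1 it cycles with period 6.
For n ≥ 1, u(n) depends only on (n - 1) mod 6. (119 - 1) mod 6 = 4, so u(119) = u(5) = 21.

21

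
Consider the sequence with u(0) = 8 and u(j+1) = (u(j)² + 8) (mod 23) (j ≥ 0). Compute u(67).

17

We have u(0) = 8, u(1) = 3, u(2) = 17, u(3) = 21, u(4) = 12, u(5) = 14, u(6) = 20, u(7) = 17.
Since u(7) = u(2) = 17, the sequence is eventually periodic: after a pre-period of length 2 it cycles with period 5.
For j ≥ 2, u(j) depends only on (j - 2) mod 5. (67 - 2) mod 5 = 0, so u(67) = u(2) = 17.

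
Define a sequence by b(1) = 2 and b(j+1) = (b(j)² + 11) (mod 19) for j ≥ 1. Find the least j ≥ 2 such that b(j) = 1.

7

Listing terms: b(1) = 2; b(2) = 15; b(3) = 8; b(4) = 18; b(5) = 12; b(6) = 3; b(7) = 1; b(8) = 12.
Since b(8) = b(5) = 12, the sequence is eventually periodic: after a pre-period of length 4 it cycles with period 3.
The value 1 first appears (with j ≥ 2) at b(7).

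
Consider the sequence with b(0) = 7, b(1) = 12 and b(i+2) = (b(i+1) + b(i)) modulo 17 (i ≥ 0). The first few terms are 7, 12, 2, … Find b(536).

16

b(0) = 7, b(1) = 12, b(2) = 2, b(3) = 14, b(4) = 16, b(5) = 13, b(6) = 12, b(7) = 8, b(8) = 3, b(9) = 11, b(10) = 14, b(11) = 8, b(12) = 5, b(13) = 13, b(14) = 1, b(15) = 14, b(16) = 15, b(17) = 12, b(18) = 10, b(19) = 5, b(20) = 15, b(21) = 3, b(22) = 1, b(23) = 4, b(24) = 5, b(25) = 9, b(26) = 14, b(27) = 6, b(28) = 3, b(29) = 9, b(30) = 12, b(31) = 4, b(32) = 16, b(33) = 3, b(34) = 2, b(35) = 5, b(36) = 7, b(37) = 12.
The sequence repeats with period 36.
So b(536) = b(0 + ((536-0) mod 36)) = b(32) = 16.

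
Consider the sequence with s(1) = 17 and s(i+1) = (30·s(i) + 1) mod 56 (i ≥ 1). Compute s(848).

Listing terms: s(1) = 17; s(2) = 7; s(3) = 43; s(4) = 3; s(5) = 35; s(6) = 43.
Since s(6) = s(3) = 43, the sequence is eventually periodic: after a pre-period of length 2 it cycles with period 3.
For i ≥ 3, s(i) depends only on (i - 3) mod 3. (848 - 3) mod 3 = 2, so s(848) = s(5) = 35.

35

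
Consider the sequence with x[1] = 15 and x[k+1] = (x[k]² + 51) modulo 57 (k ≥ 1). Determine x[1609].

33

Listing terms: x[1] = 15; x[2] = 48; x[3] = 18; x[4] = 33; x[5] = 0; x[6] = 51; x[7] = 30; x[8] = 39; x[9] = 33.
Since x[9] = x[4] = 33, the sequence is eventually periodic: after a pre-period of length 3 it cycles with period 5.
For k ≥ 4, x[k] depends only on (k - 4) mod 5. (1609 - 4) mod 5 = 0, so x[1609] = x[4] = 33.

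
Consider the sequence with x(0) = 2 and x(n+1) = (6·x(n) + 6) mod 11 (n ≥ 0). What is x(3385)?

Listing terms: x(0) = 2,  x(1) = 7,  x(2) = 4,  x(3) = 8,  x(4) = 10,  x(5) = 0,  x(6) = 6,  x(7) = 9,  x(8) = 5,  x(9) = 3,  x(10) = 2.
Since x(10) = x(0) = 2, the sequence is periodic with period 10.
So x(3385) = x(0 + ((3385-0) mod 10)) = x(5) = 0.

0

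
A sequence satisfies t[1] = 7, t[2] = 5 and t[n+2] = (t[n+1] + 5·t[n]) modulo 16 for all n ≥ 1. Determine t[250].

13

Computing terms: t[1] = 7, t[2] = 5, t[3] = 8, t[4] = 1, t[5] = 9, t[6] = 14, t[7] = 11, t[8] = 1, t[9] = 8, t[10] = 13, t[11] = 5, t[12] = 6, t[13] = 15, t[14] = 13, t[15] = 8, t[16] = 9, t[17] = 1, t[18] = 14, t[19] = 3, t[20] = 9, t[21] = 8, t[22] = 5, t[23] = 13, t[24] = 6, t[25] = 7, t[26] = 5.
Since (t[25], t[26]) = (t[1], t[2]) = (7, 5) (two consecutive terms determine the rest), the sequence is periodic with period 24.
So t[250] = t[1 + ((250-1) mod 24)] = t[10] = 13.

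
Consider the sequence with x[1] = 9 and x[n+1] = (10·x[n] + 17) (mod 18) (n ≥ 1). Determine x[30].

7

Computing terms: x[1] = 9; x[2] = 17; x[3] = 7; x[4] = 15; x[5] = 5; x[6] = 13; x[7] = 3; x[8] = 11; x[9] = 1; x[10] = 9.
Since x[10] = x[1] = 9, the sequence is periodic with period 9.
(30 - 1) mod 9 = 2, so x[30] = x[3] = 7.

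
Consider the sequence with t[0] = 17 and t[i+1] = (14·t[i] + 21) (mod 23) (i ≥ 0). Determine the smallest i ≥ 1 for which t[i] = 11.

Listing terms: t[0] = 17, t[1] = 6, t[2] = 13, t[3] = 19, t[4] = 11, t[5] = 14, t[6] = 10, t[7] = 0, t[8] = 21, t[9] = 16, t[10] = 15, t[11] = 1, t[12] = 12, t[13] = 5, t[14] = 22, t[15] = 7, t[16] = 4, t[17] = 8, t[18] = 18, t[19] = 20, t[20] = 2, t[21] = 3, t[22] = 17.
The sequence repeats with period 22.
The value 11 first appears (with i ≥ 1) at t[4].

4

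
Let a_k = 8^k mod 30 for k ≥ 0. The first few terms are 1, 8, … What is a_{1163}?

2

a_0 = 1; a_1 = 8; a_2 = 4; a_3 = 2; a_4 = 16; a_5 = 8.
Since a_5 = a_1 = 8, the sequence is eventually periodic: after a pre-period of length 1 it cycles with period 4.
For k ≥ 1, a_k depends only on (k - 1) mod 4. (1163 - 1) mod 4 = 2, so a_{1163} = a_3 = 2.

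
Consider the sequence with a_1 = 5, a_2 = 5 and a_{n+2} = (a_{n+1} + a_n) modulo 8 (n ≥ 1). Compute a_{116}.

a_1 = 5; a_2 = 5; a_3 = 2; a_4 = 7; a_5 = 1; a_6 = 0; a_7 = 1; a_8 = 1; a_9 = 2; a_{10} = 3; a_{11} = 5; a_{12} = 0; a_{13} = 5; a_{14} = 5.
The sequence repeats with period 12.
(116 - 1) mod 12 = 7, so a_{116} = a_8 = 1.

1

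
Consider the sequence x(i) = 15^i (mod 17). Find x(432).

We have x(1) = 15; x(2) = 4; x(3) = 9; x(4) = 16; x(5) = 2; x(6) = 13; x(7) = 8; x(8) = 1; x(9) = 15.
Since x(9) = x(1) = 15, the sequence is periodic with period 8.
(432 - 1) mod 8 = 7, so x(432) = x(8) = 1.

1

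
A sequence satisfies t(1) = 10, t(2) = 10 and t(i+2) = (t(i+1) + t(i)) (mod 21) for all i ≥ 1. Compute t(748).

Computing terms: t(1) = 10, t(2) = 10, t(3) = 20, t(4) = 9, t(5) = 8, t(6) = 17, t(7) = 4, t(8) = 0, t(9) = 4, t(10) = 4, t(11) = 8, t(12) = 12, t(13) = 20, t(14) = 11, t(15) = 10, t(16) = 0, t(17) = 10, t(18) = 10.
The sequence repeats with period 16.
(748 - 1) mod 16 = 11, so t(748) = t(12) = 12.

12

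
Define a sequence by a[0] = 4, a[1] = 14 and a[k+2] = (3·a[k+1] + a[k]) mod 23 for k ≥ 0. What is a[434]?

15

Listing terms: a[0] = 4, a[1] = 14, a[2] = 0, a[3] = 14, a[4] = 19, a[5] = 2, a[6] = 2, a[7] = 8, a[8] = 3, a[9] = 17, a[10] = 8, a[11] = 18, a[12] = 16, a[13] = 20, a[14] = 7, a[15] = 18, a[16] = 15, a[17] = 17, a[18] = 20, a[19] = 8, a[20] = 21, a[21] = 2, a[22] = 4, a[23] = 14.
Since (a[22], a[23]) = (a[0], a[1]) = (4, 14) (two consecutive terms determine the rest), the sequence is periodic with period 22.
So a[434] = a[0 + ((434-0) mod 22)] = a[16] = 15.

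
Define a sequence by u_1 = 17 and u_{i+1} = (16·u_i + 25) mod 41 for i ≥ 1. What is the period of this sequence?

We have u_1 = 17,  u_2 = 10,  u_3 = 21,  u_4 = 33,  u_5 = 20,  u_6 = 17.
Since u_6 = u_1 = 17, the sequence is periodic with period 5.

5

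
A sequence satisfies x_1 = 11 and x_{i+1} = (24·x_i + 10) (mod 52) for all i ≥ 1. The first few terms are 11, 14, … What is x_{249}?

42

Listing terms: x_1 = 11,  x_2 = 14,  x_3 = 34,  x_4 = 46,  x_5 = 22,  x_6 = 18,  x_7 = 26,  x_8 = 10,  x_9 = 42,  x_{10} = 30,  x_{11} = 2,  x_{12} = 6,  x_{13} = 50,  x_{14} = 14.
Since x_{14} = x_2 = 14, the sequence is eventually periodic: after a pre-period of length 1 it cycles with period 12.
For i ≥ 2, x_i depends only on (i - 2) mod 12. (249 - 2) mod 12 = 7, so x_{249} = x_9 = 42.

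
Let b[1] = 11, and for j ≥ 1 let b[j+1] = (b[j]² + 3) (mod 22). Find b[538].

We have b[1] = 11,  b[2] = 14,  b[3] = 1,  b[4] = 4,  b[5] = 19,  b[6] = 12,  b[7] = 15,  b[8] = 8,  b[9] = 1.
Since b[9] = b[3] = 1, the sequence is eventually periodic: after a pre-period of length 2 it cycles with period 6.
For j ≥ 3, b[j] depends only on (j - 3) mod 6. (538 - 3) mod 6 = 1, so b[538] = b[4] = 4.

4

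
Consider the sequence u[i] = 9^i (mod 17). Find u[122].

Computing terms: u[0] = 1,  u[1] = 9,  u[2] = 13,  u[3] = 15,  u[4] = 16,  u[5] = 8,  u[6] = 4,  u[7] = 2,  u[8] = 1.
Since u[8] = u[0] = 1, the sequence is periodic with period 8.
So u[122] = u[0 + ((122-0) mod 8)] = u[2] = 13.

13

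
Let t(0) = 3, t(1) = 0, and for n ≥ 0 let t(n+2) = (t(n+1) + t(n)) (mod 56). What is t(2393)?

49

We have t(0) = 3,  t(1) = 0,  t(2) = 3,  t(3) = 3,  t(4) = 6,  t(5) = 9,  t(6) = 15,  t(7) = 24,  t(8) = 39,  t(9) = 7,  t(10) = 46,  t(11) = 53,  t(12) = 43,  t(13) = 40,  t(14) = 27,  t(15) = 11,  t(16) = 38,  t(17) = 49,  t(18) = 31,  t(19) = 24,  t(20) = 55,  t(21) = 23,  t(22) = 22,  t(23) = 45,  t(24) = 11,  t(25) = 0,  t(26) = 11,  t(27) = 11,  t(28) = 22,  t(29) = 33,  t(30) = 55,  t(31) = 32,  t(32) = 31,  t(33) = 7,  t(34) = 38,  t(35) = 45,  t(36) = 27,  t(37) = 16,  t(38) = 43,  t(39) = 3,  t(40) = 46,  t(41) = 49,  t(42) = 39,  t(43) = 32,  t(44) = 15,  t(45) = 47,  t(46) = 6,  t(47) = 53,  t(48) = 3,  t(49) = 0.
The sequence repeats with period 48.
So t(2393) = t(0 + ((2393-0) mod 48)) = t(41) = 49.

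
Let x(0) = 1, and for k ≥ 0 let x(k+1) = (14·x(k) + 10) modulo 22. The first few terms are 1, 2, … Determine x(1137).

16

We have x(0) = 1,  x(1) = 2,  x(2) = 16,  x(3) = 14,  x(4) = 8,  x(5) = 12,  x(6) = 2.
Since x(6) = x(1) = 2, the sequence is eventually periodic: after a pre-period of length 1 it cycles with period 5.
For k ≥ 1, x(k) depends only on (k - 1) mod 5. (1137 - 1) mod 5 = 1, so x(1137) = x(2) = 16.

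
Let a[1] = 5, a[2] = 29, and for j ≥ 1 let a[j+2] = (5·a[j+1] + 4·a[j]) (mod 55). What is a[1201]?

Computing terms: a[1] = 5, a[2] = 29, a[3] = 0, a[4] = 6, a[5] = 30, a[6] = 9, a[7] = 0, a[8] = 36, a[9] = 15, a[10] = 54, a[11] = 0, a[12] = 51, a[13] = 35, a[14] = 49, a[15] = 0, a[16] = 31, a[17] = 45, a[18] = 19, a[19] = 0, a[20] = 21, a[21] = 50, a[22] = 4, a[23] = 0, a[24] = 16, a[25] = 25, a[26] = 24, a[27] = 0, a[28] = 41, a[29] = 40, a[30] = 34, a[31] = 0, a[32] = 26, a[33] = 20, a[34] = 39, a[35] = 0, a[36] = 46, a[37] = 10, a[38] = 14, a[39] = 0, a[40] = 1, a[41] = 5, a[42] = 29.
The sequence repeats with period 40.
(1201 - 1) mod 40 = 0, so a[1201] = a[1] = 5.

5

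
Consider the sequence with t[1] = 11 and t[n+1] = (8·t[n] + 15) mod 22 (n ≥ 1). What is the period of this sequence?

Listing terms: t[1] = 11,  t[2] = 15,  t[3] = 3,  t[4] = 17,  t[5] = 19,  t[6] = 13,  t[7] = 9,  t[8] = 21,  t[9] = 7,  t[10] = 5,  t[11] = 11.
Since t[11] = t[1] = 11, the sequence is periodic with period 10.

10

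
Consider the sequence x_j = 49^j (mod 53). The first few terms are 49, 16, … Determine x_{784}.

44

Computing terms: x_1 = 49; x_2 = 16; x_3 = 42; x_4 = 44; x_5 = 36; x_6 = 15; x_7 = 46; x_8 = 28; x_9 = 47; x_{10} = 24; x_{11} = 10; x_{12} = 13; x_{13} = 1; x_{14} = 49.
Since x_{14} = x_1 = 49, the sequence is periodic with period 13.
(784 - 1) mod 13 = 3, so x_{784} = x_4 = 44.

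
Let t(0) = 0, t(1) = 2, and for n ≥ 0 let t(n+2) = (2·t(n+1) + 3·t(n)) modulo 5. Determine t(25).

t(0) = 0; t(1) = 2; t(2) = 4; t(3) = 4; t(4) = 0; t(5) = 2.
The sequence repeats with period 4.
(25 - 0) mod 4 = 1, so t(25) = t(1) = 2.

2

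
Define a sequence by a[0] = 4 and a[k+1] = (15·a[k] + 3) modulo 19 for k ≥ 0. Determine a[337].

8

Listing terms: a[0] = 4,  a[1] = 6,  a[2] = 17,  a[3] = 11,  a[4] = 16,  a[5] = 15,  a[6] = 0,  a[7] = 3,  a[8] = 10,  a[9] = 1,  a[10] = 18,  a[11] = 7,  a[12] = 13,  a[13] = 8,  a[14] = 9,  a[15] = 5,  a[16] = 2,  a[17] = 14,  a[18] = 4.
The sequence repeats with period 18.
(337 - 0) mod 18 = 13, so a[337] = a[13] = 8.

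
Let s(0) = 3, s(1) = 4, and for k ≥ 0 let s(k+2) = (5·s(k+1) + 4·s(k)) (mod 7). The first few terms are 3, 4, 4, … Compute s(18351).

5

Computing terms: s(0) = 3, s(1) = 4, s(2) = 4, s(3) = 1, s(4) = 0, s(5) = 4, s(6) = 6, s(7) = 4, s(8) = 2, s(9) = 5, s(10) = 5, s(11) = 3, s(12) = 0, s(13) = 5, s(14) = 4, s(15) = 5, s(16) = 6, s(17) = 1, s(18) = 1, s(19) = 2, s(20) = 0, s(21) = 1, s(22) = 5, s(23) = 1, s(24) = 4, s(25) = 3, s(26) = 3, s(27) = 6, s(28) = 0, s(29) = 3, s(30) = 1, s(31) = 3, s(32) = 5, s(33) = 2, s(34) = 2, s(35) = 4, s(36) = 0, s(37) = 2, s(38) = 3, s(39) = 2, s(40) = 1, s(41) = 6, s(42) = 6, s(43) = 5, s(44) = 0, s(45) = 6, s(46) = 2, s(47) = 6, s(48) = 3, s(49) = 4.
Since (s(48), s(49)) = (s(0), s(1)) = (3, 4) (two consecutive terms determine the rest), the sequence is periodic with period 48.
So s(18351) = s(0 + ((18351-0) mod 48)) = s(15) = 5.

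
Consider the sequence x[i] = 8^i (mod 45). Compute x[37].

8

We have x[0] = 1; x[1] = 8; x[2] = 19; x[3] = 17; x[4] = 1.
The sequence repeats with period 4.
(37 - 0) mod 4 = 1, so x[37] = x[1] = 8.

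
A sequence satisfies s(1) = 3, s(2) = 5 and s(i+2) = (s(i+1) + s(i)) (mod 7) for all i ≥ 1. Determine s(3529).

4

s(1) = 3,  s(2) = 5,  s(3) = 1,  s(4) = 6,  s(5) = 0,  s(6) = 6,  s(7) = 6,  s(8) = 5,  s(9) = 4,  s(10) = 2,  s(11) = 6,  s(12) = 1,  s(13) = 0,  s(14) = 1,  s(15) = 1,  s(16) = 2,  s(17) = 3,  s(18) = 5.
Since (s(17), s(18)) = (s(1), s(2)) = (3, 5) (two consecutive terms determine the rest), the sequence is periodic with period 16.
(3529 - 1) mod 16 = 8, so s(3529) = s(9) = 4.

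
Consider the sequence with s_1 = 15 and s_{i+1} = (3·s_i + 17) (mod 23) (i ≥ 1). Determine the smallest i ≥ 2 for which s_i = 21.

6

Listing terms: s_1 = 15, s_2 = 16, s_3 = 19, s_4 = 5, s_5 = 9, s_6 = 21, s_7 = 11, s_8 = 4, s_9 = 6, s_{10} = 12, s_{11} = 7, s_{12} = 15.
The sequence repeats with period 11.
The value 21 first appears (with i ≥ 2) at s_6.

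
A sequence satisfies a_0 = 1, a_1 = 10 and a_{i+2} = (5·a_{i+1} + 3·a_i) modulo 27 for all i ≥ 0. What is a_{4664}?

8

Listing terms: a_0 = 1, a_1 = 10, a_2 = 26, a_3 = 25, a_4 = 14, a_5 = 10, a_6 = 11, a_7 = 4, a_8 = 26, a_9 = 7, a_{10} = 5, a_{11} = 19, a_{12} = 2, a_{13} = 13, a_{14} = 17, a_{15} = 16, a_{16} = 23, a_{17} = 1, a_{18} = 20, a_{19} = 22, a_{20} = 8, a_{21} = 25, a_{22} = 14.
Since (a_{21}, a_{22}) = (a_3, a_4) = (25, 14) (two consecutive terms determine the rest), the sequence is eventually periodic: after a pre-period of length 3 it cycles with period 18.
For i ≥ 3, a_i depends only on (i - 3) mod 18. (4664 - 3) mod 18 = 17, so a_{4664} = a_{20} = 8.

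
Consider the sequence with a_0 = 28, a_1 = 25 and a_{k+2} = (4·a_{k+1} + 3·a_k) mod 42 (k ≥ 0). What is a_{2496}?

We have a_0 = 28,  a_1 = 25,  a_2 = 16,  a_3 = 13,  a_4 = 16,  a_5 = 19,  a_6 = 40,  a_7 = 7,  a_8 = 22,  a_9 = 25,  a_{10} = 40,  a_{11} = 25,  a_{12} = 10,  a_{13} = 31,  a_{14} = 28,  a_{15} = 37,  a_{16} = 22,  a_{17} = 31,  a_{18} = 22,  a_{19} = 13,  a_{20} = 34,  a_{21} = 7,  a_{22} = 4,  a_{23} = 37,  a_{24} = 34,  a_{25} = 37,  a_{26} = 40,  a_{27} = 19,  a_{28} = 28,  a_{29} = 1,  a_{30} = 4,  a_{31} = 19,  a_{32} = 4,  a_{33} = 31,  a_{34} = 10,  a_{35} = 7,  a_{36} = 16,  a_{37} = 1,  a_{38} = 10,  a_{39} = 1,  a_{40} = 34,  a_{41} = 13,  a_{42} = 28,  a_{43} = 25.
Since (a_{42}, a_{43}) = (a_0, a_1) = (28, 25) (two consecutive terms determine the rest), the sequence is periodic with period 42.
(2496 - 0) mod 42 = 18, so a_{2496} = a_{18} = 22.

22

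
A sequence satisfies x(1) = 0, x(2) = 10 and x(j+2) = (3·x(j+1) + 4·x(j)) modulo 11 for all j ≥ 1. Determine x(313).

8

We have x(1) = 0, x(2) = 10, x(3) = 8, x(4) = 9, x(5) = 4, x(6) = 4, x(7) = 6, x(8) = 1, x(9) = 5, x(10) = 8, x(11) = 0, x(12) = 10.
The sequence repeats with period 10.
(313 - 1) mod 10 = 2, so x(313) = x(3) = 8.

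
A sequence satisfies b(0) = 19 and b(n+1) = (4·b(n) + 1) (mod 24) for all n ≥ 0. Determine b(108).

Listing terms: b(0) = 19, b(1) = 5, b(2) = 21, b(3) = 13, b(4) = 5.
Since b(4) = b(1) = 5, the sequence is eventually periodic: after a pre-period of length 1 it cycles with period 3.
For n ≥ 1, b(n) depends only on (n - 1) mod 3. (108 - 1) mod 3 = 2, so b(108) = b(3) = 13.

13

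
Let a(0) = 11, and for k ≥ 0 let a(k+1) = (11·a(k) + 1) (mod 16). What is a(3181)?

Computing terms: a(0) = 11,  a(1) = 10,  a(2) = 15,  a(3) = 6,  a(4) = 3,  a(5) = 2,  a(6) = 7,  a(7) = 14,  a(8) = 11.
Since a(8) = a(0) = 11, the sequence is periodic with period 8.
So a(3181) = a(0 + ((3181-0) mod 8)) = a(5) = 2.

2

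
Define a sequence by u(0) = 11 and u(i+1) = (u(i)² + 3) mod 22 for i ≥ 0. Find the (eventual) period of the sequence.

Computing terms: u(0) = 11, u(1) = 14, u(2) = 1, u(3) = 4, u(4) = 19, u(5) = 12, u(6) = 15, u(7) = 8, u(8) = 1.
Since u(8) = u(2) = 1, the sequence is eventually periodic: after a pre-period of length 2 it cycles with period 6.

6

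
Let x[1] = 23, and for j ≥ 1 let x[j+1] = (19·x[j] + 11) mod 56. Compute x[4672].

Listing terms: x[1] = 23; x[2] = 0; x[3] = 11; x[4] = 52; x[5] = 47; x[6] = 8; x[7] = 51; x[8] = 28; x[9] = 39; x[10] = 24; x[11] = 19; x[12] = 36; x[13] = 23.
Since x[13] = x[1] = 23, the sequence is periodic with period 12.
(4672 - 1) mod 12 = 3, so x[4672] = x[4] = 52.

52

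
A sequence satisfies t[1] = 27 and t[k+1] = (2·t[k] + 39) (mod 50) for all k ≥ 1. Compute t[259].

t[1] = 27,  t[2] = 43,  t[3] = 25,  t[4] = 39,  t[5] = 17,  t[6] = 23,  t[7] = 35,  t[8] = 9,  t[9] = 7,  t[10] = 3,  t[11] = 45,  t[12] = 29,  t[13] = 47,  t[14] = 33,  t[15] = 5,  t[16] = 49,  t[17] = 37,  t[18] = 13,  t[19] = 15,  t[20] = 19,  t[21] = 27.
The sequence repeats with period 20.
So t[259] = t[1 + ((259-1) mod 20)] = t[19] = 15.

15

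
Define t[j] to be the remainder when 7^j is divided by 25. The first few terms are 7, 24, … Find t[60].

1

t[1] = 7,  t[2] = 24,  t[3] = 18,  t[4] = 1,  t[5] = 7.
The sequence repeats with period 4.
So t[60] = t[1 + ((60-1) mod 4)] = t[4] = 1.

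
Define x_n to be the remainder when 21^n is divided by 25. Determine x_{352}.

16

Computing terms: x_1 = 21; x_2 = 16; x_3 = 11; x_4 = 6; x_5 = 1; x_6 = 21.
The sequence repeats with period 5.
(352 - 1) mod 5 = 1, so x_{352} = x_2 = 16.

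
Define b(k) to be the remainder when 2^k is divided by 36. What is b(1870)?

16

We have b(1) = 2, b(2) = 4, b(3) = 8, b(4) = 16, b(5) = 32, b(6) = 28, b(7) = 20, b(8) = 4.
Since b(8) = b(2) = 4, the sequence is eventually periodic: after a pre-period of length 1 it cycles with period 6.
For k ≥ 2, b(k) depends only on (k - 2) mod 6. (1870 - 2) mod 6 = 2, so b(1870) = b(4) = 16.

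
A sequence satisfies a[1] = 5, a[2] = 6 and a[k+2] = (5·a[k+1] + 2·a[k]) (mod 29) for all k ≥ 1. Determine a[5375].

Computing terms: a[1] = 5,  a[2] = 6,  a[3] = 11,  a[4] = 9,  a[5] = 9,  a[6] = 5,  a[7] = 14,  a[8] = 22,  a[9] = 22,  a[10] = 9,  a[11] = 2,  a[12] = 28,  a[13] = 28,  a[14] = 22,  a[15] = 21,  a[16] = 4,  a[17] = 4,  a[18] = 28,  a[19] = 3,  a[20] = 13,  a[21] = 13,  a[22] = 4,  a[23] = 17,  a[24] = 6,  a[25] = 6,  a[26] = 13,  a[27] = 19,  a[28] = 5,  a[29] = 5,  a[30] = 6.
Since (a[29], a[30]) = (a[1], a[2]) = (5, 6) (two consecutive terms determine the rest), the sequence is periodic with period 28.
(5375 - 1) mod 28 = 26, so a[5375] = a[27] = 19.

19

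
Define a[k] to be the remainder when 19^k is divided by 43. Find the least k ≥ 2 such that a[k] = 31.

a[1] = 19; a[2] = 17; a[3] = 22; a[4] = 31; a[5] = 30; a[6] = 11; a[7] = 37; a[8] = 15; a[9] = 27; a[10] = 40; a[11] = 29; a[12] = 35; a[13] = 20; a[14] = 36; a[15] = 39; a[16] = 10; a[17] = 18; a[18] = 41; a[19] = 5; a[20] = 9; a[21] = 42; a[22] = 24; a[23] = 26; a[24] = 21; a[25] = 12; a[26] = 13; a[27] = 32; a[28] = 6; a[29] = 28; a[30] = 16; a[31] = 3; a[32] = 14; a[33] = 8; a[34] = 23; a[35] = 7; a[36] = 4; a[37] = 33; a[38] = 25; a[39] = 2; a[40] = 38; a[41] = 34; a[42] = 1; a[43] = 19.
The sequence repeats with period 42.
The value 31 first appears (with k ≥ 2) at a[4].

4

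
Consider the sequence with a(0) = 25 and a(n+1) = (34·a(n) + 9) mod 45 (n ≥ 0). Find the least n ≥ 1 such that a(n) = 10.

2

a(0) = 25; a(1) = 4; a(2) = 10; a(3) = 34; a(4) = 40; a(5) = 19; a(6) = 25.
Since a(6) = a(0) = 25, the sequence is periodic with period 6.
The value 10 first appears (with n ≥ 1) at a(2).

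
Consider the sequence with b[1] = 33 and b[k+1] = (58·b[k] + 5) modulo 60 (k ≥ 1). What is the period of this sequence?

We have b[1] = 33,  b[2] = 59,  b[3] = 7,  b[4] = 51,  b[5] = 23,  b[6] = 19,  b[7] = 27,  b[8] = 11,  b[9] = 43,  b[10] = 39,  b[11] = 47,  b[12] = 31,  b[13] = 3,  b[14] = 59.
Since b[14] = b[2] = 59, the sequence is eventually periodic: after a pre-period of length 1 it cycles with period 12.

12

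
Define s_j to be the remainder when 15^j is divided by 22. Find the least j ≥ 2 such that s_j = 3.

4

Listing terms: s_1 = 15; s_2 = 5; s_3 = 9; s_4 = 3; s_5 = 1; s_6 = 15.
Since s_6 = s_1 = 15, the sequence is periodic with period 5.
The value 3 first appears (with j ≥ 2) at s_4.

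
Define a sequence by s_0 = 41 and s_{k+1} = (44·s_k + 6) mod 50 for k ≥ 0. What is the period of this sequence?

10

s_0 = 41, s_1 = 10, s_2 = 46, s_3 = 30, s_4 = 26, s_5 = 0, s_6 = 6, s_7 = 20, s_8 = 36, s_9 = 40, s_{10} = 16, s_{11} = 10.
Since s_{11} = s_1 = 10, the sequence is eventually periodic: after a pre-period of length 1 it cycles with period 10.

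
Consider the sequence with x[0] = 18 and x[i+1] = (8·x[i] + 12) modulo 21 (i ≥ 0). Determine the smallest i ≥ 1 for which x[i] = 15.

5

x[0] = 18, x[1] = 9, x[2] = 0, x[3] = 12, x[4] = 3, x[5] = 15, x[6] = 6, x[7] = 18.
Since x[7] = x[0] = 18, the sequence is periodic with period 7.
The value 15 first appears (with i ≥ 1) at x[5].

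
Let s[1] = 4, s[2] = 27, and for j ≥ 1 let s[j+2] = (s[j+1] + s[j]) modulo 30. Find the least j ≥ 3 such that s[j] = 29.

We have s[1] = 4; s[2] = 27; s[3] = 1; s[4] = 28; s[5] = 29; s[6] = 27; s[7] = 26; s[8] = 23; s[9] = 19; s[10] = 12; s[11] = 1; s[12] = 13; s[13] = 14; s[14] = 27; s[15] = 11; s[16] = 8; s[17] = 19; s[18] = 27; s[19] = 16; s[20] = 13; s[21] = 29; s[22] = 12; s[23] = 11; s[24] = 23; s[25] = 4; s[26] = 27.
The sequence repeats with period 24.
The value 29 first appears (with j ≥ 3) at s[5].

5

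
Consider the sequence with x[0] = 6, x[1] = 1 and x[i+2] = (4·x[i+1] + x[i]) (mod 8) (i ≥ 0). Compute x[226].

Listing terms: x[0] = 6; x[1] = 1; x[2] = 2; x[3] = 1; x[4] = 6; x[5] = 1.
The sequence repeats with period 4.
(226 - 0) mod 4 = 2, so x[226] = x[2] = 2.

2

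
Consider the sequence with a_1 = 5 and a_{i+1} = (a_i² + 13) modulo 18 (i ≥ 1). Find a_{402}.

8

a_1 = 5, a_2 = 2, a_3 = 17, a_4 = 14, a_5 = 11, a_6 = 8, a_7 = 5.
The sequence repeats with period 6.
So a_{402} = a_{1 + ((402-1) mod 6)} = a_6 = 8.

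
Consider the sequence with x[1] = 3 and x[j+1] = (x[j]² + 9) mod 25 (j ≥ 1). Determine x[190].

Computing terms: x[1] = 3; x[2] = 18; x[3] = 8; x[4] = 23; x[5] = 13; x[6] = 3.
The sequence repeats with period 5.
So x[190] = x[1 + ((190-1) mod 5)] = x[5] = 13.

13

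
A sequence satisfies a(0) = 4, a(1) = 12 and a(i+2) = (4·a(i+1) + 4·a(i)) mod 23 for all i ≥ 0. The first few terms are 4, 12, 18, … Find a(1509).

Computing terms: a(0) = 4,  a(1) = 12,  a(2) = 18,  a(3) = 5,  a(4) = 0,  a(5) = 20,  a(6) = 11,  a(7) = 9,  a(8) = 11,  a(9) = 11,  a(10) = 19,  a(11) = 5,  a(12) = 4,  a(13) = 13,  a(14) = 22,  a(15) = 2,  a(16) = 4,  a(17) = 1,  a(18) = 20,  a(19) = 15,  a(20) = 2,  a(21) = 22,  a(22) = 4,  a(23) = 12.
The sequence repeats with period 22.
(1509 - 0) mod 22 = 13, so a(1509) = a(13) = 13.

13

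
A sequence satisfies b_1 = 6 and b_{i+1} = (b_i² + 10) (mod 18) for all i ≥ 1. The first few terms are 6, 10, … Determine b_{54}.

We have b_1 = 6; b_2 = 10; b_3 = 2; b_4 = 14; b_5 = 8; b_6 = 2.
Since b_6 = b_3 = 2, the sequence is eventually periodic: after a pre-period of length 2 it cycles with period 3.
For i ≥ 3, b_i depends only on (i - 3) mod 3. (54 - 3) mod 3 = 0, so b_{54} = b_3 = 2.

2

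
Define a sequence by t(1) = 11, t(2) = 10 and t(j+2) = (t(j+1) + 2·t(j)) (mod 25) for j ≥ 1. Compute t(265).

16

Computing terms: t(1) = 11,  t(2) = 10,  t(3) = 7,  t(4) = 2,  t(5) = 16,  t(6) = 20,  t(7) = 2,  t(8) = 17,  t(9) = 21,  t(10) = 5,  t(11) = 22,  t(12) = 7,  t(13) = 1,  t(14) = 15,  t(15) = 17,  t(16) = 22,  t(17) = 6,  t(18) = 0,  t(19) = 12,  t(20) = 12,  t(21) = 11,  t(22) = 10.
Since (t(21), t(22)) = (t(1), t(2)) = (11, 10) (two consecutive terms determine the rest), the sequence is periodic with period 20.
(265 - 1) mod 20 = 4, so t(265) = t(5) = 16.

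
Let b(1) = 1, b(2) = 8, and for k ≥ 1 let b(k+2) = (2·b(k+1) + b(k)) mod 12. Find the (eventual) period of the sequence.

8

We have b(1) = 1, b(2) = 8, b(3) = 5, b(4) = 6, b(5) = 5, b(6) = 4, b(7) = 1, b(8) = 6, b(9) = 1, b(10) = 8.
The sequence repeats with period 8.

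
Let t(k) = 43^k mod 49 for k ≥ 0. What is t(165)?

Listing terms: t(0) = 1; t(1) = 43; t(2) = 36; t(3) = 29; t(4) = 22; t(5) = 15; t(6) = 8; t(7) = 1.
Since t(7) = t(0) = 1, the sequence is periodic with period 7.
(165 - 0) mod 7 = 4, so t(165) = t(4) = 22.

22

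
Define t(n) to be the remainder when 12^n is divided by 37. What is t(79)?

9

Listing terms: t(1) = 12; t(2) = 33; t(3) = 26; t(4) = 16; t(5) = 7; t(6) = 10; t(7) = 9; t(8) = 34; t(9) = 1; t(10) = 12.
Since t(10) = t(1) = 12, the sequence is periodic with period 9.
So t(79) = t(1 + ((79-1) mod 9)) = t(7) = 9.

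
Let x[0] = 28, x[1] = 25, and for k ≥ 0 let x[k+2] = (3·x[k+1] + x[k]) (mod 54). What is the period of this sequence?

x[0] = 28,  x[1] = 25,  x[2] = 49,  x[3] = 10,  x[4] = 25,  x[5] = 31,  x[6] = 10,  x[7] = 7,  x[8] = 31,  x[9] = 46,  x[10] = 7,  x[11] = 13,  x[12] = 46,  x[13] = 43,  x[14] = 13,  x[15] = 28,  x[16] = 43,  x[17] = 49,  x[18] = 28,  x[19] = 25.
The sequence repeats with period 18.

18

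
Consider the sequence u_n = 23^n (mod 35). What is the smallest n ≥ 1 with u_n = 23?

Listing terms: u_0 = 1,  u_1 = 23,  u_2 = 4,  u_3 = 22,  u_4 = 16,  u_5 = 18,  u_6 = 29,  u_7 = 2,  u_8 = 11,  u_9 = 8,  u_{10} = 9,  u_{11} = 32,  u_{12} = 1.
Since u_{12} = u_0 = 1, the sequence is periodic with period 12.
The value 23 first appears (with n ≥ 1) at u_1.

1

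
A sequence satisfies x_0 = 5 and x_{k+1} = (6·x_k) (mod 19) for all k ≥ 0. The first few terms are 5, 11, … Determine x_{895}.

1

We have x_0 = 5, x_1 = 11, x_2 = 9, x_3 = 16, x_4 = 1, x_5 = 6, x_6 = 17, x_7 = 7, x_8 = 4, x_9 = 5.
Since x_9 = x_0 = 5, the sequence is periodic with period 9.
So x_{895} = x_{0 + ((895-0) mod 9)} = x_4 = 1.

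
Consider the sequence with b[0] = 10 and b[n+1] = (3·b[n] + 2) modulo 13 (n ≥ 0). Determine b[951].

10

Listing terms: b[0] = 10, b[1] = 6, b[2] = 7, b[3] = 10.
The sequence repeats with period 3.
(951 - 0) mod 3 = 0, so b[951] = b[0] = 10.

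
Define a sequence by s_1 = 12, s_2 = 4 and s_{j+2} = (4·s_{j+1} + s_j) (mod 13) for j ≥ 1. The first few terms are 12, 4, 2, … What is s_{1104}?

Listing terms: s_1 = 12, s_2 = 4, s_3 = 2, s_4 = 12, s_5 = 11, s_6 = 4, s_7 = 1, s_8 = 8, s_9 = 7, s_{10} = 10, s_{11} = 8, s_{12} = 3, s_{13} = 7, s_{14} = 5, s_{15} = 1, s_{16} = 9, s_{17} = 11, s_{18} = 1, s_{19} = 2, s_{20} = 9, s_{21} = 12, s_{22} = 5, s_{23} = 6, s_{24} = 3, s_{25} = 5, s_{26} = 10, s_{27} = 6, s_{28} = 8, s_{29} = 12, s_{30} = 4.
The sequence repeats with period 28.
So s_{1104} = s_{1 + ((1104-1) mod 28)} = s_{12} = 3.

3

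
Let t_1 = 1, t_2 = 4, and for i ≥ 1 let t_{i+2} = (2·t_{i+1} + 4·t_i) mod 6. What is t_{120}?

2

t_1 = 1; t_2 = 4; t_3 = 0; t_4 = 4; t_5 = 2; t_6 = 2; t_7 = 0; t_8 = 2; t_9 = 4; t_{10} = 4; t_{11} = 0.
Since (t_{10}, t_{11}) = (t_2, t_3) = (4, 0) (two consecutive terms determine the rest), the sequence is eventually periodic: after a pre-period of length 1 it cycles with period 8.
For i ≥ 2, t_i depends only on (i - 2) mod 8. (120 - 2) mod 8 = 6, so t_{120} = t_8 = 2.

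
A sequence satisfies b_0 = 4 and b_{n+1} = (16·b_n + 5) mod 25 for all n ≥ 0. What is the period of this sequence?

Listing terms: b_0 = 4,  b_1 = 19,  b_2 = 9,  b_3 = 24,  b_4 = 14,  b_5 = 4.
Since b_5 = b_0 = 4, the sequence is periodic with period 5.

5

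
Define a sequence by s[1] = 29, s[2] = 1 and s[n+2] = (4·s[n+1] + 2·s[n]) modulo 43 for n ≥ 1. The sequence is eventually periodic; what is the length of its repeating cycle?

21

s[1] = 29; s[2] = 1; s[3] = 19; s[4] = 35; s[5] = 6; s[6] = 8; s[7] = 1; s[8] = 20; s[9] = 39; s[10] = 24; s[11] = 2; s[12] = 13; s[13] = 13; s[14] = 35; s[15] = 37; s[16] = 3; s[17] = 0; s[18] = 6; s[19] = 24; s[20] = 22; s[21] = 7; s[22] = 29; s[23] = 1.
The sequence repeats with period 21.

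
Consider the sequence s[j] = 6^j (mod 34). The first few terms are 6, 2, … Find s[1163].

Listing terms: s[1] = 6, s[2] = 2, s[3] = 12, s[4] = 4, s[5] = 24, s[6] = 8, s[7] = 14, s[8] = 16, s[9] = 28, s[10] = 32, s[11] = 22, s[12] = 30, s[13] = 10, s[14] = 26, s[15] = 20, s[16] = 18, s[17] = 6.
The sequence repeats with period 16.
So s[1163] = s[1 + ((1163-1) mod 16)] = s[11] = 22.

22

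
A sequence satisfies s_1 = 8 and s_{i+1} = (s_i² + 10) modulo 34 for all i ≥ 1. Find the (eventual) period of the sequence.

Listing terms: s_1 = 8; s_2 = 6; s_3 = 12; s_4 = 18; s_5 = 28; s_6 = 12.
Since s_6 = s_3 = 12, the sequence is eventually periodic: after a pre-period of length 2 it cycles with period 3.

3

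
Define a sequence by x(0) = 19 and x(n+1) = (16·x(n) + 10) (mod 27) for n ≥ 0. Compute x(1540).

x(0) = 19, x(1) = 17, x(2) = 12, x(3) = 13, x(4) = 2, x(5) = 15, x(6) = 7, x(7) = 14, x(8) = 18, x(9) = 1, x(10) = 26, x(11) = 21, x(12) = 22, x(13) = 11, x(14) = 24, x(15) = 16, x(16) = 23, x(17) = 0, x(18) = 10, x(19) = 8, x(20) = 3, x(21) = 4, x(22) = 20, x(23) = 6, x(24) = 25, x(25) = 5, x(26) = 9, x(27) = 19.
The sequence repeats with period 27.
So x(1540) = x(0 + ((1540-0) mod 27)) = x(1) = 17.

17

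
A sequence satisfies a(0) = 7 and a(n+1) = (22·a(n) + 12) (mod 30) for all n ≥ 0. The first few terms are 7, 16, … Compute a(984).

Computing terms: a(0) = 7; a(1) = 16; a(2) = 4; a(3) = 10; a(4) = 22; a(5) = 16.
Since a(5) = a(1) = 16, the sequence is eventually periodic: after a pre-period of length 1 it cycles with period 4.
For n ≥ 1, a(n) depends only on (n - 1) mod 4. (984 - 1) mod 4 = 3, so a(984) = a(4) = 22.

22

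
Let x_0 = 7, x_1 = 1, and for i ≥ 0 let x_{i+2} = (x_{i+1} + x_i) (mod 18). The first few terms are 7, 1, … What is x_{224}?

4

Computing terms: x_0 = 7, x_1 = 1, x_2 = 8, x_3 = 9, x_4 = 17, x_5 = 8, x_6 = 7, x_7 = 15, x_8 = 4, x_9 = 1, x_{10} = 5, x_{11} = 6, x_{12} = 11, x_{13} = 17, x_{14} = 10, x_{15} = 9, x_{16} = 1, x_{17} = 10, x_{18} = 11, x_{19} = 3, x_{20} = 14, x_{21} = 17, x_{22} = 13, x_{23} = 12, x_{24} = 7, x_{25} = 1.
The sequence repeats with period 24.
(224 - 0) mod 24 = 8, so x_{224} = x_8 = 4.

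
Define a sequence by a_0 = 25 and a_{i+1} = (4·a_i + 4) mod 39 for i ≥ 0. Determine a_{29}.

15

Computing terms: a_0 = 25,  a_1 = 26,  a_2 = 30,  a_3 = 7,  a_4 = 32,  a_5 = 15,  a_6 = 25.
The sequence repeats with period 6.
(29 - 0) mod 6 = 5, so a_{29} = a_5 = 15.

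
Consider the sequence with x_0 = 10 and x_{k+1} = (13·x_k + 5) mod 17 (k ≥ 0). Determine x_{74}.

9

x_0 = 10; x_1 = 16; x_2 = 9; x_3 = 3; x_4 = 10.
Since x_4 = x_0 = 10, the sequence is periodic with period 4.
So x_{74} = x_{0 + ((74-0) mod 4)} = x_2 = 9.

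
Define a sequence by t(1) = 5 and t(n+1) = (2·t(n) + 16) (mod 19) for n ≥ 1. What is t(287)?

13

Computing terms: t(1) = 5, t(2) = 7, t(3) = 11, t(4) = 0, t(5) = 16, t(6) = 10, t(7) = 17, t(8) = 12, t(9) = 2, t(10) = 1, t(11) = 18, t(12) = 14, t(13) = 6, t(14) = 9, t(15) = 15, t(16) = 8, t(17) = 13, t(18) = 4, t(19) = 5.
The sequence repeats with period 18.
So t(287) = t(1 + ((287-1) mod 18)) = t(17) = 13.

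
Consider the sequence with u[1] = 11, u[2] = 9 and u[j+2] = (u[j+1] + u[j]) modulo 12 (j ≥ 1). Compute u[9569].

5

u[1] = 11,  u[2] = 9,  u[3] = 8,  u[4] = 5,  u[5] = 1,  u[6] = 6,  u[7] = 7,  u[8] = 1,  u[9] = 8,  u[10] = 9,  u[11] = 5,  u[12] = 2,  u[13] = 7,  u[14] = 9,  u[15] = 4,  u[16] = 1,  u[17] = 5,  u[18] = 6,  u[19] = 11,  u[20] = 5,  u[21] = 4,  u[22] = 9,  u[23] = 1,  u[24] = 10,  u[25] = 11,  u[26] = 9.
The sequence repeats with period 24.
So u[9569] = u[1 + ((9569-1) mod 24)] = u[17] = 5.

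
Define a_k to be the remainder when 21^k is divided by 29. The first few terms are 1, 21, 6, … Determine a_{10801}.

a_0 = 1,  a_1 = 21,  a_2 = 6,  a_3 = 10,  a_4 = 7,  a_5 = 2,  a_6 = 13,  a_7 = 12,  a_8 = 20,  a_9 = 14,  a_{10} = 4,  a_{11} = 26,  a_{12} = 24,  a_{13} = 11,  a_{14} = 28,  a_{15} = 8,  a_{16} = 23,  a_{17} = 19,  a_{18} = 22,  a_{19} = 27,  a_{20} = 16,  a_{21} = 17,  a_{22} = 9,  a_{23} = 15,  a_{24} = 25,  a_{25} = 3,  a_{26} = 5,  a_{27} = 18,  a_{28} = 1.
The sequence repeats with period 28.
(10801 - 0) mod 28 = 21, so a_{10801} = a_{21} = 17.

17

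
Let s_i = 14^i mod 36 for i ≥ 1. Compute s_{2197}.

32

s_1 = 14,  s_2 = 16,  s_3 = 8,  s_4 = 4,  s_5 = 20,  s_6 = 28,  s_7 = 32,  s_8 = 16.
Since s_8 = s_2 = 16, the sequence is eventually periodic: after a pre-period of length 1 it cycles with period 6.
For i ≥ 2, s_i depends only on (i - 2) mod 6. (2197 - 2) mod 6 = 5, so s_{2197} = s_7 = 32.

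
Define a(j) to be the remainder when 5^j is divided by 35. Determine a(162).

15

a(1) = 5; a(2) = 25; a(3) = 20; a(4) = 30; a(5) = 10; a(6) = 15; a(7) = 5.
Since a(7) = a(1) = 5, the sequence is periodic with period 6.
So a(162) = a(1 + ((162-1) mod 6)) = a(6) = 15.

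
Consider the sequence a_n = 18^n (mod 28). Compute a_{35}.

16

We have a_1 = 18; a_2 = 16; a_3 = 8; a_4 = 4; a_5 = 16.
Since a_5 = a_2 = 16, the sequence is eventually periodic: after a pre-period of length 1 it cycles with period 3.
For n ≥ 2, a_n depends only on (n - 2) mod 3. (35 - 2) mod 3 = 0, so a_{35} = a_2 = 16.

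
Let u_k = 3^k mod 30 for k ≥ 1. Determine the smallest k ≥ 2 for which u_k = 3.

We have u_1 = 3, u_2 = 9, u_3 = 27, u_4 = 21, u_5 = 3.
Since u_5 = u_1 = 3, the sequence is periodic with period 4.
The value 3 next appears (with k ≥ 2) at u_5.

5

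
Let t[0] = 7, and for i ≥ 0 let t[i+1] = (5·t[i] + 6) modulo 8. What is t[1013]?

1

Listing terms: t[0] = 7,  t[1] = 1,  t[2] = 3,  t[3] = 5,  t[4] = 7.
Since t[4] = t[0] = 7, the sequence is periodic with period 4.
So t[1013] = t[0 + ((1013-0) mod 4)] = t[1] = 1.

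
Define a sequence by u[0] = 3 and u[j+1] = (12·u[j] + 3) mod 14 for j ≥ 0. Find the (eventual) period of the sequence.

6

Listing terms: u[0] = 3, u[1] = 11, u[2] = 9, u[3] = 13, u[4] = 5, u[5] = 7, u[6] = 3.
The sequence repeats with period 6.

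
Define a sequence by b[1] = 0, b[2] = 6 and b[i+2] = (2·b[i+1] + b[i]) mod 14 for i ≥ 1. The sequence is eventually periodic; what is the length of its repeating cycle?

6

We have b[1] = 0, b[2] = 6, b[3] = 12, b[4] = 2, b[5] = 2, b[6] = 6, b[7] = 0, b[8] = 6.
The sequence repeats with period 6.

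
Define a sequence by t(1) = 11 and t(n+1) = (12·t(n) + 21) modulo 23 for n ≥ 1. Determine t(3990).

t(1) = 11,  t(2) = 15,  t(3) = 17,  t(4) = 18,  t(5) = 7,  t(6) = 13,  t(7) = 16,  t(8) = 6,  t(9) = 1,  t(10) = 10,  t(11) = 3,  t(12) = 11.
Since t(12) = t(1) = 11, the sequence is periodic with period 11.
So t(3990) = t(1 + ((3990-1) mod 11)) = t(8) = 6.

6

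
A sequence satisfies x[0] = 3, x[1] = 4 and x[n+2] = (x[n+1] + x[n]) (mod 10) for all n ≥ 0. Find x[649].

4

Listing terms: x[0] = 3, x[1] = 4, x[2] = 7, x[3] = 1, x[4] = 8, x[5] = 9, x[6] = 7, x[7] = 6, x[8] = 3, x[9] = 9, x[10] = 2, x[11] = 1, x[12] = 3, x[13] = 4.
Since (x[12], x[13]) = (x[0], x[1]) = (3, 4) (two consecutive terms determine the rest), the sequence is periodic with period 12.
So x[649] = x[0 + ((649-0) mod 12)] = x[1] = 4.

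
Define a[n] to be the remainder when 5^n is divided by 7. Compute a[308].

4

Listing terms: a[1] = 5, a[2] = 4, a[3] = 6, a[4] = 2, a[5] = 3, a[6] = 1, a[7] = 5.
The sequence repeats with period 6.
So a[308] = a[1 + ((308-1) mod 6)] = a[2] = 4.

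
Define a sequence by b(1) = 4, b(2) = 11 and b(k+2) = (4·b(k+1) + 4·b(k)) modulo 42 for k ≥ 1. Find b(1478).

4

Listing terms: b(1) = 4,  b(2) = 11,  b(3) = 18,  b(4) = 32,  b(5) = 32,  b(6) = 4,  b(7) = 18,  b(8) = 4,  b(9) = 4,  b(10) = 32,  b(11) = 18,  b(12) = 32.
Since (b(11), b(12)) = (b(3), b(4)) = (18, 32) (two consecutive terms determine the rest), the sequence is eventually periodic: after a pre-period of length 2 it cycles with period 8.
For k ≥ 3, b(k) depends only on (k - 3) mod 8. (1478 - 3) mod 8 = 3, so b(1478) = b(6) = 4.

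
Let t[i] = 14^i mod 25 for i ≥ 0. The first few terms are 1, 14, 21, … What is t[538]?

6

We have t[0] = 1, t[1] = 14, t[2] = 21, t[3] = 19, t[4] = 16, t[5] = 24, t[6] = 11, t[7] = 4, t[8] = 6, t[9] = 9, t[10] = 1.
The sequence repeats with period 10.
So t[538] = t[0 + ((538-0) mod 10)] = t[8] = 6.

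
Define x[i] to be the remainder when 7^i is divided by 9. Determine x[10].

x[0] = 1, x[1] = 7, x[2] = 4, x[3] = 1.
Since x[3] = x[0] = 1, the sequence is periodic with period 3.
So x[10] = x[0 + ((10-0) mod 3)] = x[1] = 7.

7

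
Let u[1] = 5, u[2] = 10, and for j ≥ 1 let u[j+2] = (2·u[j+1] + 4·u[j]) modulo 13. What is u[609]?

Computing terms: u[1] = 5, u[2] = 10, u[3] = 1, u[4] = 3, u[5] = 10, u[6] = 6, u[7] = 0, u[8] = 11, u[9] = 9, u[10] = 10, u[11] = 4, u[12] = 9, u[13] = 8, u[14] = 0, u[15] = 6, u[16] = 12, u[17] = 9, u[18] = 1, u[19] = 12, u[20] = 2, u[21] = 0, u[22] = 8, u[23] = 3, u[24] = 12, u[25] = 10, u[26] = 3, u[27] = 7, u[28] = 0, u[29] = 2, u[30] = 4, u[31] = 3, u[32] = 9, u[33] = 4, u[34] = 5, u[35] = 0, u[36] = 7, u[37] = 1, u[38] = 4, u[39] = 12, u[40] = 1, u[41] = 11, u[42] = 0, u[43] = 5, u[44] = 10.
The sequence repeats with period 42.
(609 - 1) mod 42 = 20, so u[609] = u[21] = 0.

0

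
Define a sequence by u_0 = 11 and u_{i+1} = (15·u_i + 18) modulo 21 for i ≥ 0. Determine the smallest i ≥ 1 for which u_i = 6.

We have u_0 = 11, u_1 = 15, u_2 = 12, u_3 = 9, u_4 = 6, u_5 = 3, u_6 = 0, u_7 = 18, u_8 = 15.
Since u_8 = u_1 = 15, the sequence is eventually periodic: after a pre-period of length 1 it cycles with period 7.
The value 6 first appears (with i ≥ 1) at u_4.

4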